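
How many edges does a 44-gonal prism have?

A prism on an n-gon has two n-gon bases and n rectangular sides: V = 2·44 = 88, E = 3·44 = 132, F = 44 + 2 = 46.

132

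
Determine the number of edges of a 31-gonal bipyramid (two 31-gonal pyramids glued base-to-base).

A bipyramid over an n-gon has 2n triangular faces and n + 2 vertices: V = 31 + 2 = 33, E = 3·31 = 93, F = 2·31 = 62.
Check: V − E + F = 33 − 93 + 62 = 2.

93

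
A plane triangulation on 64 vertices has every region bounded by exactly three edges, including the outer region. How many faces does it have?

124

In a plane triangulation 3F = 2E and V − E + F = 2, so F = 2V − 4 = 2·64 − 4 = 124.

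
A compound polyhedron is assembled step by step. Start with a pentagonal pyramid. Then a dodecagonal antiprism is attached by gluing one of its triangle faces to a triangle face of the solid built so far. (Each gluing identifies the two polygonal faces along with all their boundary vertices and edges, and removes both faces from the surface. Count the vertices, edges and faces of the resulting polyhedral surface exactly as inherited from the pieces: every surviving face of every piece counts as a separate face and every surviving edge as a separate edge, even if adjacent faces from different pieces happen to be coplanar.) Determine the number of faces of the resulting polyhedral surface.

30

A pentagonal pyramid: V=6, E=10, F=6.
Attach a dodecagonal antiprism (V=24, E=48, F=26) along a 3-gon: merge 3 vertices and 3 edges, delete both glued faces → V=27, E=55, F=30.
Check: V − E + F = 27 − 55 + 30 = 2.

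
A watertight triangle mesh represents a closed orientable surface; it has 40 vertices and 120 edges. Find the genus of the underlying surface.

Every face is a triangle and each edge borders two faces, so 3F = 2·120, giving F = 80.
χ = V − E + F = 40 − 120 + 80 = 0.
For a closed orientable surface χ = 2 − 2g, so g = (2 − (0))/2 = 1.

1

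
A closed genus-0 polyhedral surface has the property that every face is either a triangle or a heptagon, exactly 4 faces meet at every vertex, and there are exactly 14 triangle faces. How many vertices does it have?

14

Let x be the number of heptagons; then F = 14 + x.
Edge–face incidences: 2E = 3·14 + 7·x = 42 + 7x.
Every vertex has degree 4, so 4V = 2E.
Euler: V − E + F = 2 ⇒ (2E)/4 − E + (14 + x) = 2.
Multiply by 8: 2·(2E) − 4·(2E) + 8·(14 + x) = 16, i.e. 112 + 8x − 2·(42 + 7x) = 16.
Collecting terms: −6x + 28 = 16, so −6x = −12, so x = 2.
Then 2E = 42 + 7·2 = 56, so E = 28, V = 2E/4 = 14, F = 14 + 2 = 16.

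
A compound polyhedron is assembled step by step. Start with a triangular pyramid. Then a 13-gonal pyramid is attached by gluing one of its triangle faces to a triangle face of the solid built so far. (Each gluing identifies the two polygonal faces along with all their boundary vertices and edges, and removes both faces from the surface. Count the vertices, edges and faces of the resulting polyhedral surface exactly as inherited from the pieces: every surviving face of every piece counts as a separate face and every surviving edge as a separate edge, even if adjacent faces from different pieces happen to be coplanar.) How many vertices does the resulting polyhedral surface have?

A triangular pyramid: V=4, E=6, F=4.
Attach a 13-gonal pyramid (V=14, E=26, F=14) along a 3-gon: merge 3 vertices and 3 edges, delete both glued faces → V=15, E=29, F=16.
Check: V − E + F = 15 − 29 + 16 = 2.

15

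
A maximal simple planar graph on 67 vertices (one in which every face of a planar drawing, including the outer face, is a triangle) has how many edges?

195

In a plane triangulation 3F = 2E and V − E + F = 2, so E = 3V − 6 = 3·67 − 6 = 195.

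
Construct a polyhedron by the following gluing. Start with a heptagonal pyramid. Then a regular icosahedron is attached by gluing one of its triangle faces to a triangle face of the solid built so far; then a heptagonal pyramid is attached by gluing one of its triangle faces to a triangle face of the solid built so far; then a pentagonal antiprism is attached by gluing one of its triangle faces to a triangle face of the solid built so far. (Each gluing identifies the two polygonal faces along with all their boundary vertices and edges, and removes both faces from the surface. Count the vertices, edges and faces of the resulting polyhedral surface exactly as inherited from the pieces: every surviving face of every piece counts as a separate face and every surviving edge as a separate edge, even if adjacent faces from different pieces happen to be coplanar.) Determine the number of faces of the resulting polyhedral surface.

A heptagonal pyramid: V=8, E=14, F=8.
Attach a regular icosahedron (V=12, E=30, F=20) along a 3-gon: merge 3 vertices and 3 edges, delete both glued faces → V=17, E=41, F=26.
Attach a heptagonal pyramid (V=8, E=14, F=8) along a 3-gon: merge 3 vertices and 3 edges, delete both glued faces → V=22, E=52, F=32.
Attach a pentagonal antiprism (V=10, E=20, F=12) along a 3-gon: merge 3 vertices and 3 edges, delete both glued faces → V=29, E=69, F=42.
Check: V − E + F = 29 − 69 + 42 = 2.

42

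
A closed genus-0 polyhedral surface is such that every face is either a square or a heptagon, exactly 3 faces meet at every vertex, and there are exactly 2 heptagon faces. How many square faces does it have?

7

Let x be the number of squares; then F = 2 + x.
Edge–face incidences: 2E = 7·2 + 4·x = 14 + 4x.
Every vertex has degree 3, so 3V = 2E.
Euler: V − E + F = 2 ⇒ (2E)/3 − E + (2 + x) = 2.
Multiply by 6: 2·(2E) − 3·(2E) + 6·(2 + x) = 12, i.e. 12 + 6x − (14 + 4x) = 12.
Collecting terms: 2x − 2 = 12, so 2x = 14, so x = 7.
Then 2E = 14 + 4·7 = 42, so E = 21, V = 2E/3 = 14, F = 2 + 7 = 9.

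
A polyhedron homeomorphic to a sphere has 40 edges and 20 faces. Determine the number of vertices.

Here V − E + F = 2.
V = 2 + E − F = 2 + 40 − 20 = 22.

22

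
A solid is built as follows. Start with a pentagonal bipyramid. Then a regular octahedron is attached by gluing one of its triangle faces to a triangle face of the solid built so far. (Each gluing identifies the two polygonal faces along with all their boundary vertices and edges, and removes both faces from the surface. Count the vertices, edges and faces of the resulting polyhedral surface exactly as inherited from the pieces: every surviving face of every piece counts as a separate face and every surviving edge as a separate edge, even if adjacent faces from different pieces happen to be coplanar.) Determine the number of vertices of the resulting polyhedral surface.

A pentagonal bipyramid: V=7, E=15, F=10.
Attach a regular octahedron (V=6, E=12, F=8) along a 3-gon: merge 3 vertices and 3 edges, delete both glued faces → V=10, E=24, F=16.
Check: V − E + F = 10 − 24 + 16 = 2.

10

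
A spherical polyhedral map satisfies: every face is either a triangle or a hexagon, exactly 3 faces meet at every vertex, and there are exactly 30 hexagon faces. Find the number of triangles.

Let x be the number of triangles; then F = 30 + x.
Edge–face incidences: 2E = 6·30 + 3·x = 180 + 3x.
Every vertex has degree 3, so 3V = 2E.
Euler: V − E + F = 2 ⇒ (2E)/3 − E + (30 + x) = 2.
Multiply by 6: 2·(2E) − 3·(2E) + 6·(30 + x) = 12, i.e. 180 + 6x − (180 + 3x) = 12.
Collecting terms: 3x = 12, so x = 4.
Then 2E = 180 + 3·4 = 192, so E = 96, V = 2E/3 = 64, F = 30 + 4 = 34.

4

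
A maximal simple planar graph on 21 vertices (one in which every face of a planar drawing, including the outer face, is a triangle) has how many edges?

57

In a plane triangulation 3F = 2E and V − E + F = 2, so E = 3V − 6 = 3·21 − 6 = 57.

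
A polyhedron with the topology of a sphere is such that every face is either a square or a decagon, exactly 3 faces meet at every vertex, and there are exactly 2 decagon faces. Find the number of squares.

Let x be the number of squares; then F = 2 + x.
Edge–face incidences: 2E = 10·2 + 4·x = 20 + 4x.
Every vertex has degree 3, so 3V = 2E.
Euler: V − E + F = 2 ⇒ (2E)/3 − E + (2 + x) = 2.
Multiply by 6: 2·(2E) − 3·(2E) + 6·(2 + x) = 12, i.e. 12 + 6x − (20 + 4x) = 12.
Collecting terms: 2x − 8 = 12, so 2x = 20, so x = 10.
Then 2E = 20 + 4·10 = 60, so E = 30, V = 2E/3 = 20, F = 2 + 10 = 12.

10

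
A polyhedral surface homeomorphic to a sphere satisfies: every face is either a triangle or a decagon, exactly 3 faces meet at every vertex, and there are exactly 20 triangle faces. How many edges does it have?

90

Let x be the number of decagons; then F = 20 + x.
Edge–face incidences: 2E = 3·20 + 10·x = 60 + 10x.
Every vertex has degree 3, so 3V = 2E.
Euler: V − E + F = 2 ⇒ (2E)/3 − E + (20 + x) = 2.
Multiply by 6: 2·(2E) − 3·(2E) + 6·(20 + x) = 12, i.e. 120 + 6x − (60 + 10x) = 12.
Collecting terms: −4x + 60 = 12, so −4x = −48, so x = 12.
Then 2E = 60 + 10·12 = 180, so E = 90, V = 2E/3 = 60, F = 20 + 12 = 32.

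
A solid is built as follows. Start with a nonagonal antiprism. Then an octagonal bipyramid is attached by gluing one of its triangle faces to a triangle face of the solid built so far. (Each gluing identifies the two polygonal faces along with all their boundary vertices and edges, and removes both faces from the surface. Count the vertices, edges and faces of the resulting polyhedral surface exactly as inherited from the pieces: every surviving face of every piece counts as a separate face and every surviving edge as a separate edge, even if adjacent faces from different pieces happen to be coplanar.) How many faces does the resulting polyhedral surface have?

34

A nonagonal antiprism: V=18, E=36, F=20.
Attach an octagonal bipyramid (V=10, E=24, F=16) along a 3-gon: merge 3 vertices and 3 edges, delete both glued faces → V=25, E=57, F=34.
Check: V − E + F = 25 − 57 + 34 = 2.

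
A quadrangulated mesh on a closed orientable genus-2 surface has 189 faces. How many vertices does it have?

187

χ = 2 − 2·2 = -2, and every face is a square so 4F = 2E.
E = 4·189/2 = 378. Then V = -2 + E − F = -2 + 378 − 189 = 187.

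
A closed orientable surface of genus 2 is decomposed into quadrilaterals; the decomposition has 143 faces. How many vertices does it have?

141

χ = 2 − 2·2 = -2, and every face is a square so 4F = 2E.
E = 4·143/2 = 286. Then V = -2 + E − F = -2 + 286 − 143 = 141.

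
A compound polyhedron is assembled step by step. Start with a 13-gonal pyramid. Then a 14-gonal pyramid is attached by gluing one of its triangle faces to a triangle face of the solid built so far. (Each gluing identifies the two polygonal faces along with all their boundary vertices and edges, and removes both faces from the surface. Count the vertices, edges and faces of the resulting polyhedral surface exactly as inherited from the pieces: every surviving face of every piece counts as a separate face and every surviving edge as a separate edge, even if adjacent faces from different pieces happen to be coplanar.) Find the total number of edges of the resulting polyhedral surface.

A 13-gonal pyramid: V=14, E=26, F=14.
Attach a 14-gonal pyramid (V=15, E=28, F=15) along a 3-gon: merge 3 vertices and 3 edges, delete both glued faces → V=26, E=51, F=27.
Check: V − E + F = 26 − 51 + 27 = 2.

51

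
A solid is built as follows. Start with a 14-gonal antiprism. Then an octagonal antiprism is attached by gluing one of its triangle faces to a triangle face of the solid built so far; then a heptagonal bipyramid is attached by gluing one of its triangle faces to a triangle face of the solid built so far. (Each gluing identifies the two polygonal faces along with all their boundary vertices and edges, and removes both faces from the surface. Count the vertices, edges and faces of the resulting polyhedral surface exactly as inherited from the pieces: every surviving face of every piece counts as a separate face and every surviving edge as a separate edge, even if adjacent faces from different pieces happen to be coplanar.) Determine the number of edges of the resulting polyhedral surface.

103

A 14-gonal antiprism: V=28, E=56, F=30.
Attach an octagonal antiprism (V=16, E=32, F=18) along a 3-gon: merge 3 vertices and 3 edges, delete both glued faces → V=41, E=85, F=46.
Attach a heptagonal bipyramid (V=9, E=21, F=14) along a 3-gon: merge 3 vertices and 3 edges, delete both glued faces → V=47, E=103, F=58.
Check: V − E + F = 47 − 103 + 58 = 2.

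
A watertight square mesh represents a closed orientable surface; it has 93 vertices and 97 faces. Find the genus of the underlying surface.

Every face is a square, so 2E = 4·97 = 388, giving E = 194.
χ = V − E + F = 93 − 194 + 97 = -4.
For a closed orientable surface χ = 2 − 2g, so g = (2 − (-4))/2 = 3.

3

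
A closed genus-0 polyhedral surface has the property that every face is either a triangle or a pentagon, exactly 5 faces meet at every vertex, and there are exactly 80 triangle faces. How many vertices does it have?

60

Let x be the number of pentagons; then F = 80 + x.
Edge–face incidences: 2E = 3·80 + 5·x = 240 + 5x.
Every vertex has degree 5, so 5V = 2E.
Euler: V − E + F = 2 ⇒ (2E)/5 − E + (80 + x) = 2.
Multiply by 10: 2·(2E) − 5·(2E) + 10·(80 + x) = 20, i.e. 800 + 10x − 3·(240 + 5x) = 20.
Collecting terms: −5x + 80 = 20, so −5x = −60, so x = 12.
Then 2E = 240 + 5·12 = 300, so E = 150, V = 2E/5 = 60, F = 80 + 12 = 92.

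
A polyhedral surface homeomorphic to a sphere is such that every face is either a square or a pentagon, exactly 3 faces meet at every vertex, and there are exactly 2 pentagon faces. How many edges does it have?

15

Let x be the number of squares; then F = 2 + x.
Edge–face incidences: 2E = 5·2 + 4·x = 10 + 4x.
Every vertex has degree 3, so 3V = 2E.
Euler: V − E + F = 2 ⇒ (2E)/3 − E + (2 + x) = 2.
Multiply by 6: 2·(2E) − 3·(2E) + 6·(2 + x) = 12, i.e. 12 + 6x − (10 + 4x) = 12.
Collecting terms: 2x + 2 = 12, so 2x = 10, so x = 5.
Then 2E = 10 + 4·5 = 30, so E = 15, V = 2E/3 = 10, F = 2 + 5 = 7.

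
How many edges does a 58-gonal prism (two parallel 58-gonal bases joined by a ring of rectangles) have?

174

A prism on an n-gon has two n-gon bases and n rectangular sides: V = 2·58 = 116, E = 3·58 = 174, F = 58 + 2 = 60.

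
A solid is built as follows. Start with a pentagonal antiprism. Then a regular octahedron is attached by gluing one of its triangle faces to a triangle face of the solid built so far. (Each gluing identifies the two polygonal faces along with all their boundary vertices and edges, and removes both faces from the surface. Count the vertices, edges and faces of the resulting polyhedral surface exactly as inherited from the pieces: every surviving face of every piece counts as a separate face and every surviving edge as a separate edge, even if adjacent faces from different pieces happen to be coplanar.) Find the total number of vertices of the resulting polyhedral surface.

13

A pentagonal antiprism: V=10, E=20, F=12.
Attach a regular octahedron (V=6, E=12, F=8) along a 3-gon: merge 3 vertices and 3 edges, delete both glued faces → V=13, E=29, F=18.
Check: V − E + F = 13 − 29 + 18 = 2.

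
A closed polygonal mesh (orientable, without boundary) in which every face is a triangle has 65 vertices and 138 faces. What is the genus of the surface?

Every face is a triangle, so 2E = 3·138 = 414, giving E = 207.
χ = V − E + F = 65 − 207 + 138 = -4.
For a closed orientable surface χ = 2 − 2g, so g = (2 − (-4))/2 = 3.

3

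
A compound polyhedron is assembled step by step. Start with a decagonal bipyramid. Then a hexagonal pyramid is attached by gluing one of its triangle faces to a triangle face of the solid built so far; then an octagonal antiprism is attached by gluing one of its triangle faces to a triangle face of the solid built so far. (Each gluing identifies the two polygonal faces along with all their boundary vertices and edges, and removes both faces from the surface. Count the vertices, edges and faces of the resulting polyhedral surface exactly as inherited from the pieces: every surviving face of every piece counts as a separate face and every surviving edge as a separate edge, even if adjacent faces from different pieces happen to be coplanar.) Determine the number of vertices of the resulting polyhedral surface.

A decagonal bipyramid: V=12, E=30, F=20.
Attach a hexagonal pyramid (V=7, E=12, F=7) along a 3-gon: merge 3 vertices and 3 edges, delete both glued faces → V=16, E=39, F=25.
Attach an octagonal antiprism (V=16, E=32, F=18) along a 3-gon: merge 3 vertices and 3 edges, delete both glued faces → V=29, E=68, F=41.
Check: V − E + F = 29 − 68 + 41 = 2.

29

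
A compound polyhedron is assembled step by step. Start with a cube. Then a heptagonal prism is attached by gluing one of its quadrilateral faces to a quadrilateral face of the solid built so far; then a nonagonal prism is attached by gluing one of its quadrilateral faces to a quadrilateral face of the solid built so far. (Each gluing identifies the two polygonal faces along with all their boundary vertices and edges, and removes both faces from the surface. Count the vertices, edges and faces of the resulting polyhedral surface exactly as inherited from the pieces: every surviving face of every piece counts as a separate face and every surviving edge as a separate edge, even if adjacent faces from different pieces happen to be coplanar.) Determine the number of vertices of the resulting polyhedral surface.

32

A cube: V=8, E=12, F=6.
Attach a heptagonal prism (V=14, E=21, F=9) along a 4-gon: merge 4 vertices and 4 edges, delete both glued faces → V=18, E=29, F=13.
Attach a nonagonal prism (V=18, E=27, F=11) along a 4-gon: merge 4 vertices and 4 edges, delete both glued faces → V=32, E=52, F=22.
Check: V − E + F = 32 − 52 + 22 = 2.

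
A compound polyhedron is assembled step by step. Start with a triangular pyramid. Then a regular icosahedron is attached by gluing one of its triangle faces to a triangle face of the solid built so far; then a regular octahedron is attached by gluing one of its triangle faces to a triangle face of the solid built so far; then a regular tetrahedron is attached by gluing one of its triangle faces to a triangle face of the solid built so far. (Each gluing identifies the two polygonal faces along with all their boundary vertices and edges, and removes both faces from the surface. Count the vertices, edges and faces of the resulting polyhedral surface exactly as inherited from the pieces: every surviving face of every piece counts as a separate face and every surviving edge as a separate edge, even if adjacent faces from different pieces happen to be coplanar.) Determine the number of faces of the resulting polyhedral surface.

30

A triangular pyramid: V=4, E=6, F=4.
Attach a regular icosahedron (V=12, E=30, F=20) along a 3-gon: merge 3 vertices and 3 edges, delete both glued faces → V=13, E=33, F=22.
Attach a regular octahedron (V=6, E=12, F=8) along a 3-gon: merge 3 vertices and 3 edges, delete both glued faces → V=16, E=42, F=28.
Attach a regular tetrahedron (V=4, E=6, F=4) along a 3-gon: merge 3 vertices and 3 edges, delete both glued faces → V=17, E=45, F=30.
Check: V − E + F = 17 − 45 + 30 = 2.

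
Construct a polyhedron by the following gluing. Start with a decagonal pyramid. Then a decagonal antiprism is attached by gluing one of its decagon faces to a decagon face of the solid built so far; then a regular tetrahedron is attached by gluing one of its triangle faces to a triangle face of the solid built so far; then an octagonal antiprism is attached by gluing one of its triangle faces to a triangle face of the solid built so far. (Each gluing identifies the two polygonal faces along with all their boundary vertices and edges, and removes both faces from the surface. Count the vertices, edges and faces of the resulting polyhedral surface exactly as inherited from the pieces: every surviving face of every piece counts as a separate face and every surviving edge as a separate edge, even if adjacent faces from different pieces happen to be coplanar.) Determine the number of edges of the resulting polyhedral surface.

A decagonal pyramid: V=11, E=20, F=11.
Attach a decagonal antiprism (V=20, E=40, F=22) along a 10-gon: merge 10 vertices and 10 edges, delete both glued faces → V=21, E=50, F=31.
Attach a regular tetrahedron (V=4, E=6, F=4) along a 3-gon: merge 3 vertices and 3 edges, delete both glued faces → V=22, E=53, F=33.
Attach an octagonal antiprism (V=16, E=32, F=18) along a 3-gon: merge 3 vertices and 3 edges, delete both glued faces → V=35, E=82, F=49.
Check: V − E + F = 35 − 82 + 49 = 2.

82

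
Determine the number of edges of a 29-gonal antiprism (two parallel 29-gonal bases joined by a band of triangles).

An antiprism on an n-gon has two n-gon caps and 2n triangles: V = 2·29 = 58, E = 4·29 = 116, F = 2·29 + 2 = 60.

116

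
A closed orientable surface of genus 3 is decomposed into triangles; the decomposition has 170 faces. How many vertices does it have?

81

χ = 2 − 2·3 = -4, and every face is a triangle so 3F = 2E.
E = 3·170/2 = 255. Then V = -4 + E − F = -4 + 255 − 170 = 81.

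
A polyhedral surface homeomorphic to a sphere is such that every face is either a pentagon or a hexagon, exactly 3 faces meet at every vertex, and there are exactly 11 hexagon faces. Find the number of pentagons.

Let x be the number of pentagons; then F = 11 + x.
Edge–face incidences: 2E = 6·11 + 5·x = 66 + 5x.
Every vertex has degree 3, so 3V = 2E.
Euler: V − E + F = 2 ⇒ (2E)/3 − E + (11 + x) = 2.
Multiply by 6: 2·(2E) − 3·(2E) + 6·(11 + x) = 12, i.e. 66 + 6x − (66 + 5x) = 12.
Collecting terms: x = 12.
Then 2E = 66 + 5·12 = 126, so E = 63, V = 2E/3 = 42, F = 11 + 12 = 23.

12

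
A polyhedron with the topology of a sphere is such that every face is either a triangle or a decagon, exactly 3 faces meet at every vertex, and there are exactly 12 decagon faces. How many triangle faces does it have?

20

Let x be the number of triangles; then F = 12 + x.
Edge–face incidences: 2E = 10·12 + 3·x = 120 + 3x.
Every vertex has degree 3, so 3V = 2E.
Euler: V − E + F = 2 ⇒ (2E)/3 − E + (12 + x) = 2.
Multiply by 6: 2·(2E) − 3·(2E) + 6·(12 + x) = 12, i.e. 72 + 6x − (120 + 3x) = 12.
Collecting terms: 3x − 48 = 12, so 3x = 60, so x = 20.
Then 2E = 120 + 3·20 = 180, so E = 90, V = 2E/3 = 60, F = 12 + 20 = 32.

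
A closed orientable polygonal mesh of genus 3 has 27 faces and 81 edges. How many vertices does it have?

For a closed orientable surface of genus 3, χ = 2 − 2·3 = -4.
V = -4 + E − F = -4 + 81 − 27 = 50.

50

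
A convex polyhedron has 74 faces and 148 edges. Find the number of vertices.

76

Here V − E + F = 2.
V = 2 + E − F = 2 + 148 − 74 = 76.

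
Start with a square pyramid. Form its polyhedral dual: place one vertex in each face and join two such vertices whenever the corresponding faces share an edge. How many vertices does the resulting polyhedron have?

5

The base solid has V = 5, E = 8, F = 5.
The dual swaps V and F and preserves E: V′ = F = 5, E′ = E = 8, F′ = V = 5.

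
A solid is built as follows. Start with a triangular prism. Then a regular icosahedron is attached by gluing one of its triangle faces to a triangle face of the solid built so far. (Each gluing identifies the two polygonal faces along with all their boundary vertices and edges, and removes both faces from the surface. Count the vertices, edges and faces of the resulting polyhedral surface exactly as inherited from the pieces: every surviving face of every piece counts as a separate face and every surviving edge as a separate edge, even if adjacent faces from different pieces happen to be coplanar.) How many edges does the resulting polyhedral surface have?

A triangular prism: V=6, E=9, F=5.
Attach a regular icosahedron (V=12, E=30, F=20) along a 3-gon: merge 3 vertices and 3 edges, delete both glued faces → V=15, E=36, F=23.
Check: V − E + F = 15 − 36 + 23 = 2.

36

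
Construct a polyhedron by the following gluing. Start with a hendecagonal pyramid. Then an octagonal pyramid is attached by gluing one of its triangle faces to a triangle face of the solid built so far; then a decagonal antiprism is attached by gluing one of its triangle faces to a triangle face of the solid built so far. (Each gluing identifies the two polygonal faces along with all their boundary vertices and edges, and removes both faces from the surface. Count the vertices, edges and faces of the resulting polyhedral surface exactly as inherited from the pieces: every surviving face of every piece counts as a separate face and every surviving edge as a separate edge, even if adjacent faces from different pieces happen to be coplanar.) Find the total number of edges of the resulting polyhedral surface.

A hendecagonal pyramid: V=12, E=22, F=12.
Attach an octagonal pyramid (V=9, E=16, F=9) along a 3-gon: merge 3 vertices and 3 edges, delete both glued faces → V=18, E=35, F=19.
Attach a decagonal antiprism (V=20, E=40, F=22) along a 3-gon: merge 3 vertices and 3 edges, delete both glued faces → V=35, E=72, F=39.
Check: V − E + F = 35 − 72 + 39 = 2.

72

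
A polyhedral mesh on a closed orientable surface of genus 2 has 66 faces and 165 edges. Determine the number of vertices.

97

For a closed orientable surface of genus 2, χ = 2 − 2·2 = -2.
V = -2 + E − F = -2 + 165 − 66 = 97.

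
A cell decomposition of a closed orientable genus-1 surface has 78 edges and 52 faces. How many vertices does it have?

26

For a closed orientable surface of genus 1, χ = 2 − 2·1 = 0.
V = 0 + E − F = 0 + 78 − 52 = 26.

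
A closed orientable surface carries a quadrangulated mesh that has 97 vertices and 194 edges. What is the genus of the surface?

1

Every face is a square and each edge borders two faces, so 4F = 2·194, giving F = 97.
χ = V − E + F = 97 − 194 + 97 = 0.
For a closed orientable surface χ = 2 − 2g, so g = (2 − (0))/2 = 1.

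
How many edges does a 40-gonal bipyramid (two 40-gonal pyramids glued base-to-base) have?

A bipyramid over an n-gon has 2n triangular faces and n + 2 vertices: V = 40 + 2 = 42, E = 3·40 = 120, F = 2·40 = 80.
Check: V − E + F = 42 − 120 + 80 = 2.

120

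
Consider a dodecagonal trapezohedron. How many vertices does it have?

The n-trapezohedron (dual of the n-antiprism) has V = 2·12 + 2 = 26, E = 4·12 = 48, F = 2·12 = 24.
Check: V − E + F = 26 − 48 + 24 = 2.

26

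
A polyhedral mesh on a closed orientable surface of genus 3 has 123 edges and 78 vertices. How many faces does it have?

For a closed orientable surface of genus 3, χ = 2 − 2·3 = -4.
F = -4 − V + E = -4 − 78 + 123 = 41.

41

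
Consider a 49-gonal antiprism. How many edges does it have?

196

An antiprism on an n-gon has two n-gon caps and 2n triangles: V = 2·49 = 98, E = 4·49 = 196, F = 2·49 + 2 = 100.
Check: V − E + F = 98 − 196 + 100 = 2.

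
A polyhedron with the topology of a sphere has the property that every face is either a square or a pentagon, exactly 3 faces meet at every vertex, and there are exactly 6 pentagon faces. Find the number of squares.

Let x be the number of squares; then F = 6 + x.
Edge–face incidences: 2E = 5·6 + 4·x = 30 + 4x.
Every vertex has degree 3, so 3V = 2E.
Euler: V − E + F = 2 ⇒ (2E)/3 − E + (6 + x) = 2.
Multiply by 6: 2·(2E) − 3·(2E) + 6·(6 + x) = 12, i.e. 36 + 6x − (30 + 4x) = 12.
Collecting terms: 2x + 6 = 12, so 2x = 6, so x = 3.
Then 2E = 30 + 4·3 = 42, so E = 21, V = 2E/3 = 14, F = 6 + 3 = 9.

3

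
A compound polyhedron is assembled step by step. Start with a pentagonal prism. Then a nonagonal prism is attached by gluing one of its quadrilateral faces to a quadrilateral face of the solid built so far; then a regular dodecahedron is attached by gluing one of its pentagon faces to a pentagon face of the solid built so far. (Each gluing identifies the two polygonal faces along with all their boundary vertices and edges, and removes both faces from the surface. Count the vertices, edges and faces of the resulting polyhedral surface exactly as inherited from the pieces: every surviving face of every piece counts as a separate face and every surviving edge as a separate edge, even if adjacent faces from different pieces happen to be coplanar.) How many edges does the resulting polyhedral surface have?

A pentagonal prism: V=10, E=15, F=7.
Attach a nonagonal prism (V=18, E=27, F=11) along a 4-gon: merge 4 vertices and 4 edges, delete both glued faces → V=24, E=38, F=16.
Attach a regular dodecahedron (V=20, E=30, F=12) along a 5-gon: merge 5 vertices and 5 edges, delete both glued faces → V=39, E=63, F=26.
Check: V − E + F = 39 − 63 + 26 = 2.

63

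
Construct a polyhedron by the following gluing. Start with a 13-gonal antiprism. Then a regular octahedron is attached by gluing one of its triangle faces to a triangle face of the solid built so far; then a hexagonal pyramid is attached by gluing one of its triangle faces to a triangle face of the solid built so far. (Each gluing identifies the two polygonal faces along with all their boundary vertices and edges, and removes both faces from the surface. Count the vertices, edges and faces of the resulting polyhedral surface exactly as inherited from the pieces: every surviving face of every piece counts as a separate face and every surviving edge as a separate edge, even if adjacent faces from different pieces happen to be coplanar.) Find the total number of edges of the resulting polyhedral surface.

70

A 13-gonal antiprism: V=26, E=52, F=28.
Attach a regular octahedron (V=6, E=12, F=8) along a 3-gon: merge 3 vertices and 3 edges, delete both glued faces → V=29, E=61, F=34.
Attach a hexagonal pyramid (V=7, E=12, F=7) along a 3-gon: merge 3 vertices and 3 edges, delete both glued faces → V=33, E=70, F=39.
Check: V − E + F = 33 − 70 + 39 = 2.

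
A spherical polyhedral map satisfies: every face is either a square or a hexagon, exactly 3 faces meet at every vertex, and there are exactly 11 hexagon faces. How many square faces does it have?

Let x be the number of squares; then F = 11 + x.
Edge–face incidences: 2E = 6·11 + 4·x = 66 + 4x.
Every vertex has degree 3, so 3V = 2E.
Euler: V − E + F = 2 ⇒ (2E)/3 − E + (11 + x) = 2.
Multiply by 6: 2·(2E) − 3·(2E) + 6·(11 + x) = 12, i.e. 66 + 6x − (66 + 4x) = 12.
Collecting terms: 2x = 12, so x = 6.
Then 2E = 66 + 4·6 = 90, so E = 45, V = 2E/3 = 30, F = 11 + 6 = 17.

6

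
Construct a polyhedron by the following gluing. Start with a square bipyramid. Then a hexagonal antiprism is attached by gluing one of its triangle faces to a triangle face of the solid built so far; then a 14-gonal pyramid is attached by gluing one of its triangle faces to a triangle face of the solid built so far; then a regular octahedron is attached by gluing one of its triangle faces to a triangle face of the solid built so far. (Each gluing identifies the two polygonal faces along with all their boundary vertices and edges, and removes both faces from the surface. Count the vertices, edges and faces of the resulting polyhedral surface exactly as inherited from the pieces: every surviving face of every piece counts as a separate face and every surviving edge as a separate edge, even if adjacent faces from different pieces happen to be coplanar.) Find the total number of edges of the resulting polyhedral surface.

67

A square bipyramid: V=6, E=12, F=8.
Attach a hexagonal antiprism (V=12, E=24, F=14) along a 3-gon: merge 3 vertices and 3 edges, delete both glued faces → V=15, E=33, F=20.
Attach a 14-gonal pyramid (V=15, E=28, F=15) along a 3-gon: merge 3 vertices and 3 edges, delete both glued faces → V=27, E=58, F=33.
Attach a regular octahedron (V=6, E=12, F=8) along a 3-gon: merge 3 vertices and 3 edges, delete both glued faces → V=30, E=67, F=39.
Check: V − E + F = 30 − 67 + 39 = 2.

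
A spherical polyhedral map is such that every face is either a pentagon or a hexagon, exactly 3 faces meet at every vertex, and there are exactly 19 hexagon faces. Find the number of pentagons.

12

Let x be the number of pentagons; then F = 19 + x.
Edge–face incidences: 2E = 6·19 + 5·x = 114 + 5x.
Every vertex has degree 3, so 3V = 2E.
Euler: V − E + F = 2 ⇒ (2E)/3 − E + (19 + x) = 2.
Multiply by 6: 2·(2E) − 3·(2E) + 6·(19 + x) = 12, i.e. 114 + 6x − (114 + 5x) = 12.
Collecting terms: x = 12.
Then 2E = 114 + 5·12 = 174, so E = 87, V = 2E/3 = 58, F = 19 + 12 = 31.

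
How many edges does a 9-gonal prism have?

27

A prism on an n-gon has two n-gon bases and n rectangular sides: V = 2·9 = 18, E = 3·9 = 27, F = 9 + 2 = 11.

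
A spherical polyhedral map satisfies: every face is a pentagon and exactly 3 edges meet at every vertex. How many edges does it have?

Each face has 5 edges and each edge borders two faces, so 2E = 5F.
Each vertex has degree 3, so 3V = 2E and hence V = 5F/3.
Euler: V − E + F = 2 ⇒ (5F/3) − (5F/2) + F = 2.
Multiply by 6: (10 − 15 + 6)F = 12, i.e. 1F = 12.
So F = 12, E = 5·12/2 = 30, V = 5·12/3 = 20.

30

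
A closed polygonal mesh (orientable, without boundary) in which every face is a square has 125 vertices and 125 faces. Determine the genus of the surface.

1

Every face is a square, so 2E = 4·125 = 500, giving E = 250.
χ = V − E + F = 125 − 250 + 125 = 0.
For a closed orientable surface χ = 2 − 2g, so g = (2 − (0))/2 = 1.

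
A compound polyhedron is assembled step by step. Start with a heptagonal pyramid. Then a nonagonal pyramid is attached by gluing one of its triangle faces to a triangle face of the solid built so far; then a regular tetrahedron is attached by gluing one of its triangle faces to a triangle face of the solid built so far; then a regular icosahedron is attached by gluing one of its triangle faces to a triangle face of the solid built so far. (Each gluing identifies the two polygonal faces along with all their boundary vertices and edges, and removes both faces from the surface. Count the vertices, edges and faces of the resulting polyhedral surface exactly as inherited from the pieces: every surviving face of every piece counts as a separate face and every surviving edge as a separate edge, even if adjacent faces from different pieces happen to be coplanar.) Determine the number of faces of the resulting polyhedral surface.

A heptagonal pyramid: V=8, E=14, F=8.
Attach a nonagonal pyramid (V=10, E=18, F=10) along a 3-gon: merge 3 vertices and 3 edges, delete both glued faces → V=15, E=29, F=16.
Attach a regular tetrahedron (V=4, E=6, F=4) along a 3-gon: merge 3 vertices and 3 edges, delete both glued faces → V=16, E=32, F=18.
Attach a regular icosahedron (V=12, E=30, F=20) along a 3-gon: merge 3 vertices and 3 edges, delete both glued faces → V=25, E=59, F=36.
Check: V − E + F = 25 − 59 + 36 = 2.

36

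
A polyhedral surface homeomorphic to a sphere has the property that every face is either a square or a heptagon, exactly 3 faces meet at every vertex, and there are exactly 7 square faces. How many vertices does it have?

Let x be the number of heptagons; then F = 7 + x.
Edge–face incidences: 2E = 4·7 + 7·x = 28 + 7x.
Every vertex has degree 3, so 3V = 2E.
Euler: V − E + F = 2 ⇒ (2E)/3 − E + (7 + x) = 2.
Multiply by 6: 2·(2E) − 3·(2E) + 6·(7 + x) = 12, i.e. 42 + 6x − (28 + 7x) = 12.
Collecting terms: −x + 14 = 12, so −x = −2, so x = 2.
Then 2E = 28 + 7·2 = 42, so E = 21, V = 2E/3 = 14, F = 7 + 2 = 9.

14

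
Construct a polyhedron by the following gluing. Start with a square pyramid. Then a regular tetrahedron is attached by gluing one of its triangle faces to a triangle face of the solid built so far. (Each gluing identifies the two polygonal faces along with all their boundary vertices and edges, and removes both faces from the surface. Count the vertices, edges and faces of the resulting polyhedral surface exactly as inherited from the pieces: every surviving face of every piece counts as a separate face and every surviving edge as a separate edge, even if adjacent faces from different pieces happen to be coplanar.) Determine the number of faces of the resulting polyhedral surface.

A square pyramid: V=5, E=8, F=5.
Attach a regular tetrahedron (V=4, E=6, F=4) along a 3-gon: merge 3 vertices and 3 edges, delete both glued faces → V=6, E=11, F=7.
Check: V − E + F = 6 − 11 + 7 = 2.

7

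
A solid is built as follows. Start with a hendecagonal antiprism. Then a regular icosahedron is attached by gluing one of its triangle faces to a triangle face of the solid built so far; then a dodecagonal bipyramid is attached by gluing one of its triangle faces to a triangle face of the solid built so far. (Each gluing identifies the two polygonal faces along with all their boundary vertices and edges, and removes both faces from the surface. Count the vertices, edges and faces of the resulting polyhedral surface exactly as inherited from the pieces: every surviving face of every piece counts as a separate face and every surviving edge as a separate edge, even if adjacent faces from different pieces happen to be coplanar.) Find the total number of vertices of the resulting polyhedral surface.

42

A hendecagonal antiprism: V=22, E=44, F=24.
Attach a regular icosahedron (V=12, E=30, F=20) along a 3-gon: merge 3 vertices and 3 edges, delete both glued faces → V=31, E=71, F=42.
Attach a dodecagonal bipyramid (V=14, E=36, F=24) along a 3-gon: merge 3 vertices and 3 edges, delete both glued faces → V=42, E=104, F=64.
Check: V − E + F = 42 − 104 + 64 = 2.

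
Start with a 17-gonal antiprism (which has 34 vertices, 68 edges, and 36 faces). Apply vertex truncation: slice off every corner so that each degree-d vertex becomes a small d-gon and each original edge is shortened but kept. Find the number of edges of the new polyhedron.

Truncation replaces each original edge-end by a new vertex, so V′ = 2E = 136.
Each original edge survives, and each old vertex of degree d contributes d new edges; summing degrees gives Σd = 2E, so E′ = E + 2E = 3E = 204.
Each original face survives and each original vertex becomes one new face: F′ = F + V = 70.

204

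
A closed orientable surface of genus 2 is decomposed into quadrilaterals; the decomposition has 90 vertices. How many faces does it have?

92

χ = 2 − 2·2 = -2, and every face is a square so 4F = 2E.
V − E + F = -2 with E = 4F/2 gives 90 − (4/2 − 1)·F = -2, so F = 92 and E = 184.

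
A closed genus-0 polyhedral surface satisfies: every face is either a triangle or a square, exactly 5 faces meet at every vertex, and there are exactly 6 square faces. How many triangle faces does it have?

32

Let x be the number of triangles; then F = 6 + x.
Edge–face incidences: 2E = 4·6 + 3·x = 24 + 3x.
Every vertex has degree 5, so 5V = 2E.
Euler: V − E + F = 2 ⇒ (2E)/5 − E + (6 + x) = 2.
Multiply by 10: 2·(2E) − 5·(2E) + 10·(6 + x) = 20, i.e. 60 + 10x − 3·(24 + 3x) = 20.
Collecting terms: x − 12 = 20, so x = 32.
Then 2E = 24 + 3·32 = 120, so E = 60, V = 2E/5 = 24, F = 6 + 32 = 38.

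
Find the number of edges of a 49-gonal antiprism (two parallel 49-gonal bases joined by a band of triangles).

196

An antiprism on an n-gon has two n-gon caps and 2n triangles: V = 2·49 = 98, E = 4·49 = 196, F = 2·49 + 2 = 100.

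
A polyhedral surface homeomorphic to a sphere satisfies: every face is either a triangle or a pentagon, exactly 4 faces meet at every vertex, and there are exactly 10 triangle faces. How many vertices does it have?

Let x be the number of pentagons; then F = 10 + x.
Edge–face incidences: 2E = 3·10 + 5·x = 30 + 5x.
Every vertex has degree 4, so 4V = 2E.
Euler: V − E + F = 2 ⇒ (2E)/4 − E + (10 + x) = 2.
Multiply by 8: 2·(2E) − 4·(2E) + 8·(10 + x) = 16, i.e. 80 + 8x − 2·(30 + 5x) = 16.
Collecting terms: −2x + 20 = 16, so −2x = −4, so x = 2.
Then 2E = 30 + 5·2 = 40, so E = 20, V = 2E/4 = 10, F = 10 + 2 = 12.

10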